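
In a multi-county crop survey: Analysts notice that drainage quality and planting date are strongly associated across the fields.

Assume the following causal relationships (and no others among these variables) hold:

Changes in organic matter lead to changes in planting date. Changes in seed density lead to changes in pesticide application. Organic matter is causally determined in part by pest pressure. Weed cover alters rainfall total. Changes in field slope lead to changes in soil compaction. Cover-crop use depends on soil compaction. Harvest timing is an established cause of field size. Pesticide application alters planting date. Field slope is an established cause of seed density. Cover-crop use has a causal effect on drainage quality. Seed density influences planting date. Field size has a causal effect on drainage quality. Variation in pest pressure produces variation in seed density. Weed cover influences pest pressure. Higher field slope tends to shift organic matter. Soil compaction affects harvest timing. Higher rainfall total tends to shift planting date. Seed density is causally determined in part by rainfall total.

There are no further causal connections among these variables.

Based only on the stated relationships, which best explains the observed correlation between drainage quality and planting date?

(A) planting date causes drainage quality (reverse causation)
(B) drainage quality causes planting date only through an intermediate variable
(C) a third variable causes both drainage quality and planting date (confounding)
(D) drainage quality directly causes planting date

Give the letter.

C

Field slope causes drainage quality (field slope → soil compaction → cover-crop use → drainage quality) and planting date (field slope → organic matter → planting date) — a common cause creating the correlation.
There is no stated path from drainage quality to planting date or from planting date to drainage quality, so neither direct nor reverse causation applies.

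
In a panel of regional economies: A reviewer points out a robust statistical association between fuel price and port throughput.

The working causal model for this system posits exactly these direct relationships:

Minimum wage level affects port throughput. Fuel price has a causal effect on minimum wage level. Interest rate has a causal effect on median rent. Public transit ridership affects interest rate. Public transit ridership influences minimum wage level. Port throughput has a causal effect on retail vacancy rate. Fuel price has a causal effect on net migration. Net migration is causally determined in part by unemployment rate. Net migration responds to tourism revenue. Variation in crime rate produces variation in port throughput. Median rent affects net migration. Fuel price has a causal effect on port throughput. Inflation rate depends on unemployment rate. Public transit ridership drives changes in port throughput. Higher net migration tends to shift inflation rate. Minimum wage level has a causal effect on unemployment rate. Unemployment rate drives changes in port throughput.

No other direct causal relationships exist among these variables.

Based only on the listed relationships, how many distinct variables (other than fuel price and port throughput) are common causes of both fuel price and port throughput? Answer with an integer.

0

No listed variable has a causal path to both fuel price and port throughput, so there are no common causes.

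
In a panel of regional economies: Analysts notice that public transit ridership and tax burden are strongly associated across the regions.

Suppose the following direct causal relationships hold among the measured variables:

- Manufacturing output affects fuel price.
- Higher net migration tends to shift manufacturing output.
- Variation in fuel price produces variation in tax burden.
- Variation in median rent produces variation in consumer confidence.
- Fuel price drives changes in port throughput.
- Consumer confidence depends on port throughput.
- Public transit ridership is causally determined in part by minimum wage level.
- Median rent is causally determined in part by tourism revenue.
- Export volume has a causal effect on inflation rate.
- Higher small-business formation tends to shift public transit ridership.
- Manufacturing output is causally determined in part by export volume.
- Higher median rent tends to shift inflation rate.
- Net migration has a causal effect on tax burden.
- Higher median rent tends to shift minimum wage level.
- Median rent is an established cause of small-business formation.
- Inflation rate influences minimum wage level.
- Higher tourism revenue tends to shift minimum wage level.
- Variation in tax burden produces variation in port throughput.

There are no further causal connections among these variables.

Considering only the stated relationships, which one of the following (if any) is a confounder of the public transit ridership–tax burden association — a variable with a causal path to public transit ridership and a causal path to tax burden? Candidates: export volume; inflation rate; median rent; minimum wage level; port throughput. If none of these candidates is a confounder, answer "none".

Export volume causes public transit ridership (export volume → inflation rate → minimum wage level → public transit ridership) and also causes tax burden (export volume → manufacturing output → fuel price → tax burden); it is a common cause of both.
Each of the other candidates lacks a causal path to at least one of public transit ridership and tax burden, so they do not confound the relationship.

export volume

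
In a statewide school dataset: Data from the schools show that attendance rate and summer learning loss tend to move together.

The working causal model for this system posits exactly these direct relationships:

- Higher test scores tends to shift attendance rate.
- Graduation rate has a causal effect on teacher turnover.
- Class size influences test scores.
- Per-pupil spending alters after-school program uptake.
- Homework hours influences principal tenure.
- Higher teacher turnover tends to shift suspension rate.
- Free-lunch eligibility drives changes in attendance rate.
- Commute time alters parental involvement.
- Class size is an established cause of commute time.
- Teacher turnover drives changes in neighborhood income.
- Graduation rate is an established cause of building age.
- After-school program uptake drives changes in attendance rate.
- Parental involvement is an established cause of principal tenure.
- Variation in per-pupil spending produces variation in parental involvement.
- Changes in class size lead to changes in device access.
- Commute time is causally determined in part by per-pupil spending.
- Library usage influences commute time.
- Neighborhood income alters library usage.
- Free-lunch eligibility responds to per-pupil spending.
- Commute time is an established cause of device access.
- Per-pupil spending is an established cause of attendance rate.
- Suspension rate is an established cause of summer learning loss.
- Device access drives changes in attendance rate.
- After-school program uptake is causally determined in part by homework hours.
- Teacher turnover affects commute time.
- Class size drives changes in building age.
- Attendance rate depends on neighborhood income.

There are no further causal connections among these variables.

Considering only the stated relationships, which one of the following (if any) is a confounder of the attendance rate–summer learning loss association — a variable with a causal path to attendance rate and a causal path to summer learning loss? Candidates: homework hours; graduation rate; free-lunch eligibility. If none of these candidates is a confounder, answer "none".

Graduation rate causes attendance rate (graduation rate → teacher turnover → neighborhood income → attendance rate) and also causes summer learning loss (graduation rate → teacher turnover → suspension rate → summer learning loss); it is a common cause of both.
Each of the other candidates lacks a causal path to at least one of attendance rate and summer learning loss, so they do not confound the relationship.

graduation rate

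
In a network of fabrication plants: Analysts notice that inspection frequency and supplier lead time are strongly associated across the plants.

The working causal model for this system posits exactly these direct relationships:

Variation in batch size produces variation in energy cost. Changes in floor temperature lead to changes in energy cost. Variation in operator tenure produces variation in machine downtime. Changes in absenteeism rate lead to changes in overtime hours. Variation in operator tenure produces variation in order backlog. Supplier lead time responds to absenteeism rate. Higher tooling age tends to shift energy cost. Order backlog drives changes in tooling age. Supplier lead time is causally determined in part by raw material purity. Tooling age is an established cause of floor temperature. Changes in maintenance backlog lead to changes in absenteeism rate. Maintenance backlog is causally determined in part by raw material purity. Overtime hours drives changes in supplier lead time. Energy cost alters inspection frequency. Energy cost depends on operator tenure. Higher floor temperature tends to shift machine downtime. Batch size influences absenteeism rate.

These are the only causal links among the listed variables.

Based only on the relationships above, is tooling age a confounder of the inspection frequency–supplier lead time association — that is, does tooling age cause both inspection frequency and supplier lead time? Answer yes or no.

no

Tooling age has no stated causal path to supplier lead time. A confounder must cause both variables, so tooling age does not qualify.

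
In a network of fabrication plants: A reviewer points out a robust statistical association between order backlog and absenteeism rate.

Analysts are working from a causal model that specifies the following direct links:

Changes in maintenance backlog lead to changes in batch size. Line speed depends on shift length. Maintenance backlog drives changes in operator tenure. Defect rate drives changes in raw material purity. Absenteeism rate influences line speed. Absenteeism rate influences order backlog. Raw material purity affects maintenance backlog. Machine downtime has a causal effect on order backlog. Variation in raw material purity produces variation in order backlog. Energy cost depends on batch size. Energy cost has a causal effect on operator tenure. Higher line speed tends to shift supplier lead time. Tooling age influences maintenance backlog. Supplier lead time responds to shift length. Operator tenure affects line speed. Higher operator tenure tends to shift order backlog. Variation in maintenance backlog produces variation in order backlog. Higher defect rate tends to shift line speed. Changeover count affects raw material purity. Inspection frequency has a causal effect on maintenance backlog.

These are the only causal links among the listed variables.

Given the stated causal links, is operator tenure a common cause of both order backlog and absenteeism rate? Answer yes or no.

Operator tenure has no stated causal path to absenteeism rate. A confounder must cause both variables, so operator tenure does not qualify.

no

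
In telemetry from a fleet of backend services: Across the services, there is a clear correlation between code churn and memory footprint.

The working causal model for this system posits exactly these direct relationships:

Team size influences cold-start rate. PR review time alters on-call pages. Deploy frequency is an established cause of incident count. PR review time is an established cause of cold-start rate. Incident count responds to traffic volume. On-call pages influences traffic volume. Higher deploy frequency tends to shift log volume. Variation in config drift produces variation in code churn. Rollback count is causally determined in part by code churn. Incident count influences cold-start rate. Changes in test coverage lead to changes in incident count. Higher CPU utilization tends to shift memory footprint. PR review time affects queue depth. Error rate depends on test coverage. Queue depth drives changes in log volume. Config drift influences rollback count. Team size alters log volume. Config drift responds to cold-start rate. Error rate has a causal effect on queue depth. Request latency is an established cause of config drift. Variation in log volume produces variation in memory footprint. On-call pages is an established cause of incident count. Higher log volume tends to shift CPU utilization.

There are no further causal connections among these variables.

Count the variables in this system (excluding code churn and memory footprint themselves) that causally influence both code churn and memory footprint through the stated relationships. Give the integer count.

The common causes are: PR review time (to code churn via PR review time → cold-start rate → config drift → code churn; to memory footprint via PR review time → queue depth → log volume → memory footprint); deploy frequency (to code churn via deploy frequency → incident count → cold-start rate → config drift → code churn; to memory footprint via deploy frequency → log volume → memory footprint); team size (to code churn via team size → cold-start rate → config drift → code churn; to memory footprint via team size → log volume → memory footprint); test coverage (to code churn via test coverage → incident count → cold-start rate → config drift → code churn; to memory footprint via test coverage → error rate → queue depth → log volume → memory footprint).
Every other variable lacks a causal path to at least one of code churn and memory footprint.

4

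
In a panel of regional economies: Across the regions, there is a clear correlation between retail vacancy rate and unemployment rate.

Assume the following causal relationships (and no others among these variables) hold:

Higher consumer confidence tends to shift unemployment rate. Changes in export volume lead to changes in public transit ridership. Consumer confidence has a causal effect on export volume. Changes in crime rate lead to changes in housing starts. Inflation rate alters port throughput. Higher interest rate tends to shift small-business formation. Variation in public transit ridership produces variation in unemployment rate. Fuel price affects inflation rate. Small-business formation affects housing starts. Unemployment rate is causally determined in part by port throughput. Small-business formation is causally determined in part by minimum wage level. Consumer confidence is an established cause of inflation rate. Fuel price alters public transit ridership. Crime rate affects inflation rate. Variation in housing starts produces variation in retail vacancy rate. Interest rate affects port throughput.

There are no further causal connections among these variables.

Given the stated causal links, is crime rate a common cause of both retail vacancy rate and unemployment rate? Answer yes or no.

yes

Crime rate has a causal path to retail vacancy rate (crime rate → housing starts → retail vacancy rate) and to unemployment rate (crime rate → inflation rate → port throughput → unemployment rate), so it is a common cause of both — a confounder.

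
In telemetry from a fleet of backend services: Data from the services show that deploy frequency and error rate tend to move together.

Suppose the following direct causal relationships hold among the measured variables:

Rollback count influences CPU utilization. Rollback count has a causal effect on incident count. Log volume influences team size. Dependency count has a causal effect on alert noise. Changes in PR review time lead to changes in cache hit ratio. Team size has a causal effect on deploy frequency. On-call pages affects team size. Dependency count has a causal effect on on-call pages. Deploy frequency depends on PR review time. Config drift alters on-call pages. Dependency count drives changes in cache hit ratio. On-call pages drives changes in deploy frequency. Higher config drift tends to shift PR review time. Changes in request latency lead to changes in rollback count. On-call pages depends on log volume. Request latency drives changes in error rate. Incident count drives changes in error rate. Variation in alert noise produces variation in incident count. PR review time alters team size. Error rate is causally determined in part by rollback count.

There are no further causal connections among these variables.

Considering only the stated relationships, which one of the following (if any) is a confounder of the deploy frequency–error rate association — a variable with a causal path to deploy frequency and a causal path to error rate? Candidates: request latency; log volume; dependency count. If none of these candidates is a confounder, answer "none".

Dependency count causes deploy frequency (dependency count → on-call pages → deploy frequency) and also causes error rate (dependency count → alert noise → incident count → error rate); it is a common cause of both.
Each of the other candidates lacks a causal path to at least one of deploy frequency and error rate, so they do not confound the relationship.

dependency count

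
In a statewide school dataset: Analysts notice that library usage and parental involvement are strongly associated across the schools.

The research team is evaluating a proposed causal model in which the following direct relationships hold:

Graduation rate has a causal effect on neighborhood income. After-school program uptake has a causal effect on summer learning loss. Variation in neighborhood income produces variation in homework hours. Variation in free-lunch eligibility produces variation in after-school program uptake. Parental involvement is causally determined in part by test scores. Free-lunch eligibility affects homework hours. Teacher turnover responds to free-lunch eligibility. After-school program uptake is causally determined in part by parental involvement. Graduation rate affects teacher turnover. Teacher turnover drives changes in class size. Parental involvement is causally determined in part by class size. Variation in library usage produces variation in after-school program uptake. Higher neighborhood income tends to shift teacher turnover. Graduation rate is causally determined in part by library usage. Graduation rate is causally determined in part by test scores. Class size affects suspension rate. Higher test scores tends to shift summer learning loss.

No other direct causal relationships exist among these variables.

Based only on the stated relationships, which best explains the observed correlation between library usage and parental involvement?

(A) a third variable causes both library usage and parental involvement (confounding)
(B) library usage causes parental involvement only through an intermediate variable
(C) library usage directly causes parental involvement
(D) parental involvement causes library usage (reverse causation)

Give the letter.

B

Library usage reaches parental involvement through library usage → graduation rate → teacher turnover → class size → parental involvement — an indirect causal chain with no direct library usage → parental involvement link. No variable causes both library usage and parental involvement, so confounding is ruled out; the effect is mediated.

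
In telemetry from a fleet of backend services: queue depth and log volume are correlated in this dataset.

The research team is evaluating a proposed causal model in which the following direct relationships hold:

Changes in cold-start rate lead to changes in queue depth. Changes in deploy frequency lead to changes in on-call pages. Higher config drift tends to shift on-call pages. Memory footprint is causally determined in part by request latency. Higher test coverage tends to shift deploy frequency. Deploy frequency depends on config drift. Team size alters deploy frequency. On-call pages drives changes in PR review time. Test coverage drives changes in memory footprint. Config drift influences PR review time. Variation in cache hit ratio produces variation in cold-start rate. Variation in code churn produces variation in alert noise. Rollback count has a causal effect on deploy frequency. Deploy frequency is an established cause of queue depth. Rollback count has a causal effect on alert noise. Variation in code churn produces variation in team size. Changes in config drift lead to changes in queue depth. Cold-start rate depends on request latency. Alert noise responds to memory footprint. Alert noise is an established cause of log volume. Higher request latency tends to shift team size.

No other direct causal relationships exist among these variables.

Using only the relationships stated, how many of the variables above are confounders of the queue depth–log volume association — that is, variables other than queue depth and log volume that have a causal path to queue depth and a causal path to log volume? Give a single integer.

The common causes are: code churn (to queue depth via code churn → team size → deploy frequency → queue depth; to log volume via code churn → alert noise → log volume); request latency (to queue depth via request latency → cold-start rate → queue depth; to log volume via request latency → memory footprint → alert noise → log volume); rollback count (to queue depth via rollback count → deploy frequency → queue depth; to log volume via rollback count → alert noise → log volume); test coverage (to queue depth via test coverage → deploy frequency → queue depth; to log volume via test coverage → memory footprint → alert noise → log volume).
Every other variable lacks a causal path to at least one of queue depth and log volume.

4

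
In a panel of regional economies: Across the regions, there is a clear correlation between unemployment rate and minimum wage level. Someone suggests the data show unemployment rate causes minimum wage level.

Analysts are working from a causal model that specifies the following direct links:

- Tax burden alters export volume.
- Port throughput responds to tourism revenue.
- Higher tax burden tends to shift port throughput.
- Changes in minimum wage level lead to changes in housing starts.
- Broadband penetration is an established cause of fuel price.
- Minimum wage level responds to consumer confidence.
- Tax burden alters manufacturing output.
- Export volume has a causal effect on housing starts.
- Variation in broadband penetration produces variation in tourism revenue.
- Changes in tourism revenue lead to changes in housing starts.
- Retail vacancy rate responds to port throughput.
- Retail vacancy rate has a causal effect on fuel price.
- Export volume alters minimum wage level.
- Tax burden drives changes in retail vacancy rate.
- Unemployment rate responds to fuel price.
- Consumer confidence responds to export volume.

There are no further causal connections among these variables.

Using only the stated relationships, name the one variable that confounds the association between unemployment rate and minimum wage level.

tax burden

Tax burden has a causal path to unemployment rate (tax burden → retail vacancy rate → fuel price → unemployment rate) and a separate causal path to minimum wage level (tax burden → export volume → minimum wage level), so it is a common cause of both.
No stated relationship gives unemployment rate a causal route to minimum wage level, so the correlation is explained by the shared upstream cause rather than a direct effect.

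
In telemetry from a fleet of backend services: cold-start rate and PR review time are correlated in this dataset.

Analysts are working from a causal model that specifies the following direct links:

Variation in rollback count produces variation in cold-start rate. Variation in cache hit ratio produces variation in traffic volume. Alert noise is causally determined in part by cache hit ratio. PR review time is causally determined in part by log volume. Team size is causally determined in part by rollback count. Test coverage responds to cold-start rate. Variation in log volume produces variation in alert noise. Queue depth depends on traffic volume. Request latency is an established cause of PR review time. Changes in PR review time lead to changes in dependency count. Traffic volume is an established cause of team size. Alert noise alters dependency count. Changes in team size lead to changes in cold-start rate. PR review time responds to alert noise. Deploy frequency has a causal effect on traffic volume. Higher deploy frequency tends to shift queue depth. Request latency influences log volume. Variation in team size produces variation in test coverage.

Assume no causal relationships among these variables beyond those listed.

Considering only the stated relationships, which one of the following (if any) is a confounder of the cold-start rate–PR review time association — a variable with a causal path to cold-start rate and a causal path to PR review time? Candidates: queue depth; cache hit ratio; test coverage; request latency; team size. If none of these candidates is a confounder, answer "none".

cache hit ratio

Cache hit ratio causes cold-start rate (cache hit ratio → traffic volume → team size → cold-start rate) and also causes PR review time (cache hit ratio → alert noise → PR review time); it is a common cause of both.
Each of the other candidates lacks a causal path to at least one of cold-start rate and PR review time, so they do not confound the relationship.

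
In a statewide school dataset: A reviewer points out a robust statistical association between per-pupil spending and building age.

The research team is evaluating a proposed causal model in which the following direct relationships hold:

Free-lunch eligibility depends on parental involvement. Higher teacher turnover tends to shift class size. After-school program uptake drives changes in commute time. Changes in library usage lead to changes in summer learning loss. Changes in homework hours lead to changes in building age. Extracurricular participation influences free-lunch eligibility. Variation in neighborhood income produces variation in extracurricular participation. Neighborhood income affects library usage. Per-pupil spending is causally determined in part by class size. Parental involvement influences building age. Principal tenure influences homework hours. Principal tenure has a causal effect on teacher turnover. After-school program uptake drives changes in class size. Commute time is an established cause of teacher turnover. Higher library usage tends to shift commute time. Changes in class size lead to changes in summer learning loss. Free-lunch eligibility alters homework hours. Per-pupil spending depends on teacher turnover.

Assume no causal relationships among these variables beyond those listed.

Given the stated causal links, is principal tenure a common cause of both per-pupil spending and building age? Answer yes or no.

Principal tenure has a causal path to per-pupil spending (principal tenure → teacher turnover → per-pupil spending) and to building age (principal tenure → homework hours → building age), so it is a common cause of both — a confounder.

yes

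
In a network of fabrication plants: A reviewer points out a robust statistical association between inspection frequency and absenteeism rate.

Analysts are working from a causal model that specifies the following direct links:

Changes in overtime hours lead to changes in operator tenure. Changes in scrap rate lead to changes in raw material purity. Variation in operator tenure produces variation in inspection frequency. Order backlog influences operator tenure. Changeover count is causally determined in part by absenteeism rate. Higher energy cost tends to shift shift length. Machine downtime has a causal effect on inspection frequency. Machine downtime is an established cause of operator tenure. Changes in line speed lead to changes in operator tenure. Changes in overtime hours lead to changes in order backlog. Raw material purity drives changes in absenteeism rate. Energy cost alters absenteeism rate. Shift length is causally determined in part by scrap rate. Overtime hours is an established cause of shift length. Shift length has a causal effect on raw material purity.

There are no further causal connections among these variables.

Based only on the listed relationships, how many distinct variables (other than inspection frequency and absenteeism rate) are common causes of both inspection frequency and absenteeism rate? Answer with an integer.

The common causes are: overtime hours (to inspection frequency via overtime hours → operator tenure → inspection frequency; to absenteeism rate via overtime hours → shift length → raw material purity → absenteeism rate).
Every other variable lacks a causal path to at least one of inspection frequency and absenteeism rate.

1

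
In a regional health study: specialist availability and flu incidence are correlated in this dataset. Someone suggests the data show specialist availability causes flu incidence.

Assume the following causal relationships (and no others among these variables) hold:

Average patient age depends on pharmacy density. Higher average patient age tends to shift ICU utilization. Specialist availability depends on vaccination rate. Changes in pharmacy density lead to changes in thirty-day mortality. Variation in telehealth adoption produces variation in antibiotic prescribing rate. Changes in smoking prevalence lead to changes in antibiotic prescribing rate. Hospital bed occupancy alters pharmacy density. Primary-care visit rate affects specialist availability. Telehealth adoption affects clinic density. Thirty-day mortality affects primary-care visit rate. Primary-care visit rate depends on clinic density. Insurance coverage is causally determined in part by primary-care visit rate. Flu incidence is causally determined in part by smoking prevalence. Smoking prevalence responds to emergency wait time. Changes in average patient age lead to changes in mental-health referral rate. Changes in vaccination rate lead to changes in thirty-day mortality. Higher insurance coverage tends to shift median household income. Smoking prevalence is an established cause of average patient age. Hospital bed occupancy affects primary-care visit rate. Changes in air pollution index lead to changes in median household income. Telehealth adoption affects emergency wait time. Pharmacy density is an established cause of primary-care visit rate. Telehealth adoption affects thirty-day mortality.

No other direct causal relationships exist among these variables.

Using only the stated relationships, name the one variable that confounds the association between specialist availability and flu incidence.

Telehealth adoption has a causal path to specialist availability (telehealth adoption → clinic density → primary-care visit rate → specialist availability) and a separate causal path to flu incidence (telehealth adoption → emergency wait time → smoking prevalence → flu incidence), so it is a common cause of both.
No stated relationship gives specialist availability a causal route to flu incidence, so the correlation is explained by the shared upstream cause rather than a direct effect.

telehealth adoption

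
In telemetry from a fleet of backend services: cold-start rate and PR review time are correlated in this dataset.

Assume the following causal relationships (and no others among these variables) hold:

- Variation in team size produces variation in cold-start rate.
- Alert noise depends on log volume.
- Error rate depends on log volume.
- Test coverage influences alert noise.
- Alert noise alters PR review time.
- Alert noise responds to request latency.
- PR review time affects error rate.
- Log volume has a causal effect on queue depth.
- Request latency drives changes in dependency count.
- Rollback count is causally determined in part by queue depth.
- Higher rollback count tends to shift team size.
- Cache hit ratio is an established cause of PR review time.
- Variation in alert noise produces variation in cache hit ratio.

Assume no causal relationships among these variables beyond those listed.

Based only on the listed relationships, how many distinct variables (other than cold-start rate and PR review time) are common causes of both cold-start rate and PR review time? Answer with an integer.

The common causes are: log volume (to cold-start rate via log volume → queue depth → rollback count → team size → cold-start rate; to PR review time via log volume → alert noise → PR review time).
Every other variable lacks a causal path to at least one of cold-start rate and PR review time.

1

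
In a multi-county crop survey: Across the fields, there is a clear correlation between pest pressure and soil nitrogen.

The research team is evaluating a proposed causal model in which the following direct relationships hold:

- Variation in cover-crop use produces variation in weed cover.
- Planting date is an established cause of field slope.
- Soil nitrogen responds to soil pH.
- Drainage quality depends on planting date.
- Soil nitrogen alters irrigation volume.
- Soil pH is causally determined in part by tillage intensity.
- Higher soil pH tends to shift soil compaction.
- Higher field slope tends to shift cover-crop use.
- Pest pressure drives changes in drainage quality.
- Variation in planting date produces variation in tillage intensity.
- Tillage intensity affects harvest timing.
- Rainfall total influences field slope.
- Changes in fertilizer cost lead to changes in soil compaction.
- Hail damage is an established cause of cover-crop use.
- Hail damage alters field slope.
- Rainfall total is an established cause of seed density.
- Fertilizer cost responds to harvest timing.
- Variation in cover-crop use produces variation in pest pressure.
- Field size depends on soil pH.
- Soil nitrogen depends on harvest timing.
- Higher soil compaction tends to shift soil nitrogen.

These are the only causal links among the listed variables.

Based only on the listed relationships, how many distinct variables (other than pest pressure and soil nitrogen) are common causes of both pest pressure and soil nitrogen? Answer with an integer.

1

The common causes are: planting date (to pest pressure via planting date → field slope → cover-crop use → pest pressure; to soil nitrogen via planting date → tillage intensity → soil pH → soil nitrogen).
Every other variable lacks a causal path to at least one of pest pressure and soil nitrogen.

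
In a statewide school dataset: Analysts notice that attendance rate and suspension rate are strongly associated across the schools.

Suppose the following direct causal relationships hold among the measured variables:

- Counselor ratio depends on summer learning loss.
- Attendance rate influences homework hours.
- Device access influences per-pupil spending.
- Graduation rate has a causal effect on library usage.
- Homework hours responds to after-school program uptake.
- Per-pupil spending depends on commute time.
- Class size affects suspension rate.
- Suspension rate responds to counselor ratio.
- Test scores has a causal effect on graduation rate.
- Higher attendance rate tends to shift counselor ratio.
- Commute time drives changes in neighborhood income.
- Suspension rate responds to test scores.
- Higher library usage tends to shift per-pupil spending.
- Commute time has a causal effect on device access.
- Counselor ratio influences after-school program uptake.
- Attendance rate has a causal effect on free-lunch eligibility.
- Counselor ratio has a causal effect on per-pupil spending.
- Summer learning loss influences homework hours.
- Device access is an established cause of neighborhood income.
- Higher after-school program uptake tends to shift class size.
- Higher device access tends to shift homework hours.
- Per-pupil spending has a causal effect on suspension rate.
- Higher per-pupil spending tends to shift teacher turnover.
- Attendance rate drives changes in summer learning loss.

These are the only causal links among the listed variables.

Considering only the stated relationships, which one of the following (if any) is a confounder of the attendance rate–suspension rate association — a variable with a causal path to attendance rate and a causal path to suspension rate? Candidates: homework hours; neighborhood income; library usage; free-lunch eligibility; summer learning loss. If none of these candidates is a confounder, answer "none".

None of the listed candidates has causal paths to both attendance rate and suspension rate in the stated relationships, so none is a common cause.

none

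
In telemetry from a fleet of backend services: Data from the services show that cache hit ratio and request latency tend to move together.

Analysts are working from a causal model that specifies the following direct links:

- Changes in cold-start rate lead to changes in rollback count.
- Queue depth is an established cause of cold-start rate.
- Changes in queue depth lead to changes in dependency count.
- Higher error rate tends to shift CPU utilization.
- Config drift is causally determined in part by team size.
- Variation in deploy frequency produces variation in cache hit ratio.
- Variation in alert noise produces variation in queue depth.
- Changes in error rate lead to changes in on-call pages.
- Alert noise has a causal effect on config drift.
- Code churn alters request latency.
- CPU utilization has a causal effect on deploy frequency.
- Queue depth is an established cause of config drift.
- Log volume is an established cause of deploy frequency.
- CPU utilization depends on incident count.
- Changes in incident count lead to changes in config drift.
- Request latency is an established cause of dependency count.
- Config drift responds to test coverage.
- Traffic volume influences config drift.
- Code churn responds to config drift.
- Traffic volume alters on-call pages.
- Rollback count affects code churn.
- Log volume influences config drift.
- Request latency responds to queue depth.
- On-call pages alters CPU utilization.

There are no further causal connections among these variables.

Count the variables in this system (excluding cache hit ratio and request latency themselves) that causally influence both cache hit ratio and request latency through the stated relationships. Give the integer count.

The common causes are: incident count (to cache hit ratio via incident count → CPU utilization → deploy frequency → cache hit ratio; to request latency via incident count → config drift → code churn → request latency); log volume (to cache hit ratio via log volume → deploy frequency → cache hit ratio; to request latency via log volume → config drift → code churn → request latency); traffic volume (to cache hit ratio via traffic volume → on-call pages → CPU utilization → deploy frequency → cache hit ratio; to request latency via traffic volume → config drift → code churn → request latency).
Every other variable lacks a causal path to at least one of cache hit ratio and request latency.

3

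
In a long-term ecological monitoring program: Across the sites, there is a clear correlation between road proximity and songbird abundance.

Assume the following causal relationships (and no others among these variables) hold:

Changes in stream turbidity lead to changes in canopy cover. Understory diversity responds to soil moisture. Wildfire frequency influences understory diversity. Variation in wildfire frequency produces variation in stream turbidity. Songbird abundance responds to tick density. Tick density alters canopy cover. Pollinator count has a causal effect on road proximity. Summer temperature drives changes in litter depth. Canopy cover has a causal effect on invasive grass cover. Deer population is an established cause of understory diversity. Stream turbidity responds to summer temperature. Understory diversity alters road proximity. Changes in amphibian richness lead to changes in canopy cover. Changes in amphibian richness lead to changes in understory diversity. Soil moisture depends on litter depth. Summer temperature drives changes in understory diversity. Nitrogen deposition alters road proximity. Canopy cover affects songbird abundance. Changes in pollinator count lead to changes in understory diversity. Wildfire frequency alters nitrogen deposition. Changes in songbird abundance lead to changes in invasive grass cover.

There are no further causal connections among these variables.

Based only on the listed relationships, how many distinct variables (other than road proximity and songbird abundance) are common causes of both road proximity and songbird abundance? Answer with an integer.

The common causes are: amphibian richness (to road proximity via amphibian richness → understory diversity → road proximity; to songbird abundance via amphibian richness → canopy cover → songbird abundance); summer temperature (to road proximity via summer temperature → understory diversity → road proximity; to songbird abundance via summer temperature → stream turbidity → canopy cover → songbird abundance); wildfire frequency (to road proximity via wildfire frequency → nitrogen deposition → road proximity; to songbird abundance via wildfire frequency → stream turbidity → canopy cover → songbird abundance).
Every other variable lacks a causal path to at least one of road proximity and songbird abundance.

3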